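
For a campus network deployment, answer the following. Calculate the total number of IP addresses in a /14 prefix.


Given: CIDR prefix /14
Host bits = 32 - 14 = 18
Total addresses = 2^18 = 262144

262144


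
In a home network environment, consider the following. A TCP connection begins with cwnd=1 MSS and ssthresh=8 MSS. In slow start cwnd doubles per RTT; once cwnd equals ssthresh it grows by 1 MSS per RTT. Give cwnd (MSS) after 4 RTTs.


RTT 0: cwnd = 1 MSS (initial)
RTT 1: cwnd = 2 MSS (slow start, doubled)
RTT 2: cwnd = 4 MSS (slow start, doubled)
RTT 3: cwnd = 8 MSS (slow start, doubled)
RTT 4: cwnd = 9 MSS (congestion avoidance, +1)

9


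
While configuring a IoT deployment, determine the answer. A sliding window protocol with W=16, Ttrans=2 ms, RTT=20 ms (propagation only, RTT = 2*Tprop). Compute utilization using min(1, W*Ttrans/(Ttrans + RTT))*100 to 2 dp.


Given: W = 16, Ttrans = 2 ms, RTT = 20 ms (= 2 * Tprop, Tprop = 10 ms)
Cycle time = Ttrans + RTT = 2 + 20 = 22 ms (first packet sent until its ACK returns)
W * Ttrans = 16 * 2 = 32 ms of sending per cycle
W * Ttrans / (Ttrans + RTT) = 32 / 22 = 1.454545
U = min(1, 1.454545) = 1.000000
U% = 100.00%

100.00


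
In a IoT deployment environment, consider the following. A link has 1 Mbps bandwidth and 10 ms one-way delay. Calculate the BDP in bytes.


Given: bandwidth = 1 Mbps, delay = 10 ms
BDP in bits = 1 * 10^6 * 10 / 1000
BDP in bits = 10000
BDP in bytes = 10000 / 8 = 1250

1250


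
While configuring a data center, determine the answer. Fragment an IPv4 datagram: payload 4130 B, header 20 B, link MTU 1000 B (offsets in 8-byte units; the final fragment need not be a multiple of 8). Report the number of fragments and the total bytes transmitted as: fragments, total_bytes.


Max data per non-final fragment = floor((MTU - header)/8)*8 = floor((1000 - 20)/8)*8 = floor(980/8)*8 = 976 B
Final fragment needs no 8-byte alignment: it can carry up to MTU - header = 980 B
Non-final fragments needed = ceil((payload - 980) / 976) = ceil(3150/976) = ceil(3.2275) = 4
Number of fragments = 4 + 1 = 5
Fragment sizes (data): 4 * 976 B + 226 B (last, 226 <= 980 OK)
Total bytes sent = payload + n_frags * header = 4130 + 5*20 = 4130 + 100 = 4230 B

5, 4230


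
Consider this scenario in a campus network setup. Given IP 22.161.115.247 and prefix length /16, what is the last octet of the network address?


Given: IP = 22.161.115.247, prefix = /16
Subnet mask = 255.255.0.0
Last octet of IP: 247
Last octet of mask: 0
Network last octet = 247 AND 0 = 0

0


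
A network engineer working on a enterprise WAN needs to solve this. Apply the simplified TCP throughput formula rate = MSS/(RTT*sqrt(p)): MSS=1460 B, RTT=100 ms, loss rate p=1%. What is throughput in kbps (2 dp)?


Given: MSS = 1460 bytes, RTT = 100 ms, loss = 1%
RTT in seconds = 100 / 1000 = 0.1
Loss rate = 1% = 0.01
sqrt(loss) = sqrt(0.01) = 0.1
Throughput (bytes/s) = 1460 / (0.1 * 0.1) = 146000.0000
Throughput (kbps) = 146000.0000 * 8 / 1000 = 1168.000000 -> 1168.00 kbps (2 dp)

1168.00


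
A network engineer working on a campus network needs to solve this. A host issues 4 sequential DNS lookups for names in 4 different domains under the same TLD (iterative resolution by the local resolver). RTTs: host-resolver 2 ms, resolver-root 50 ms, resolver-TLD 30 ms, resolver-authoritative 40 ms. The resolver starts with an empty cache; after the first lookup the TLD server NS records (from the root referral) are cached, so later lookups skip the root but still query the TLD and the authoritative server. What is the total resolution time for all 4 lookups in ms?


Lookup 1 (cold cache): local + root + TLD + auth = 2 + 50 + 30 + 40 = 122 ms
Lookups 2..4 (TLD NS cached -> skip root; new domain -> still ask TLD and auth): local + TLD + auth = 2 + 30 + 40 = 72 ms each
Remaining 3 lookups: 3 * 72 = 216 ms
Total = 122 + 216 = 338 ms

338


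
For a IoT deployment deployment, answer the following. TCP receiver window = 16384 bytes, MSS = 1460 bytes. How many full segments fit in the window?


Given: RWND = 16384 bytes, MSS = 1460 bytes
Full segments = floor(RWND / MSS)
Full segments = floor(16384 / 1460)
Full segments = floor(11.2219) = 11

11


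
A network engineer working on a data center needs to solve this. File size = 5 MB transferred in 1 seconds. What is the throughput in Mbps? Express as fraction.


Given: file = 5 MB, time = 1 s
File in Mb = 5 * 8 = 40 Mb
Throughput = 40 / 1 Mbps
Throughput = 40 Mbps

40


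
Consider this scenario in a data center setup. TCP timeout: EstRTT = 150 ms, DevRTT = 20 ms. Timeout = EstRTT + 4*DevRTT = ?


Given: EstRTT = 150 ms, DevRTT = 20 ms
Timeout = EstRTT + 4 * DevRTT
4 * DevRTT = 4 * 20 = 80
Timeout = 150 + 80 = 230 ms

230


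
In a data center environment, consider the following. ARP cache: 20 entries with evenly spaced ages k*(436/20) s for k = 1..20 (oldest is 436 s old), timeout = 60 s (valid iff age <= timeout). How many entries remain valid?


Ages are k * 436/20 s for k = 1..20 (spacing = 21.8000 s).
Entry k is valid iff k * 436/20 <= 60 iff k <= 20 * 60 / 436 = 2.7523
n_valid = floor(2.7523) = 2
(n_stale = 20 - 2 = 18)

2


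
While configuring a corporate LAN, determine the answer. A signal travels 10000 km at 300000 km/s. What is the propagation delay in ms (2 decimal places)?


Given: distance = 10000 km, speed = 300000 km/s
Delay = distance / speed = 10000 / 300000 seconds
Delay in ms = 10000 * 1000 / 300000
Delay = 33.3333 ms
Rounded to 2 dp = 33.33 ms

33.33


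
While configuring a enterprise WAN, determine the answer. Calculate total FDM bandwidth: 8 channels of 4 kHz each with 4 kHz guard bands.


Given: 8 channels, 4 kHz each, guard = 4 kHz
Channel bandwidth = 8 * 4 = 32 kHz
Guard bands = 7 gaps * 4 kHz = 28 kHz
Total = 32 + 28 = 60 kHz

60


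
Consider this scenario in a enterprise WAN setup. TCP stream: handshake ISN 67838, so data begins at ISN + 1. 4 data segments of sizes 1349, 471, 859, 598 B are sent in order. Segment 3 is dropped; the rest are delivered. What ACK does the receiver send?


SYN uses sequence number 67838; first data byte = ISN + 1 = 67839.
Segment 1: SEQ = 67839, len = 1349 B, covers [67839, 69187]
Segment 2: SEQ = 69188, len = 471 B, covers [69188, 69658]
Segment 3: SEQ = 69659, len = 859 B, covers [69659, 70517] [LOST]
Segment 4: SEQ = 70518, len = 598 B, covers [70518, 71115]
In-order data received: bytes [67839, 69658] (segments 1..2).
Segment 3 missing -> gap begins at byte 69659; later segments buffered out of order.
Cumulative ACK = next expected in-order byte = 67839 + 1349 + 471 = 69659

69659


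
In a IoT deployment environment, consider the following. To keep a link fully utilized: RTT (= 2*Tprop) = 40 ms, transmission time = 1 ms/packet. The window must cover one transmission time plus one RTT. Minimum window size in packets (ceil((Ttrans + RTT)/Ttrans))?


Given: Ttrans = 1 ms, RTT = 40 ms (= 2 * Tprop, Tprop = 20 ms)
Time until first ACK returns = Ttrans + RTT = 1 + 40 = 41 ms
Need W * Ttrans >= Ttrans + RTT  ->  W >= (Ttrans + RTT) / Ttrans
(Ttrans + RTT) / Ttrans = 41 / 1 = 41
W_min = ceil(41) = 41

41


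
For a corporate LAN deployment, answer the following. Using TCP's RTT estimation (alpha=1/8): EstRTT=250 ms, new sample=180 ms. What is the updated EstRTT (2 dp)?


Given: EstRTT = 250 ms, SampleRTT = 180 ms, alpha = 1/8
New EstRTT = (1 - alpha) * EstRTT + alpha * SampleRTT
(7/8) * 250 = 218.75
(1/8) * 180 = 22.5
New EstRTT = 218.75 + 22.5 = 241.25 ms -> 241.25 ms (2 dp)

241.25


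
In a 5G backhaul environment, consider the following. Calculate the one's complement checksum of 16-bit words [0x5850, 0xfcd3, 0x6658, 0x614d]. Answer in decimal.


Given words: [0x5850, 0xfcd3, 0x6658, 0x614d]
Step 1: Sum all words
Raw sum = 22608 + 64723 + 26200 + 24909 = 138440
Step 2: Fold carry: (7368 + 2) = 7370
One's complement = ~7370 & 0xFFFF = 58165

58165


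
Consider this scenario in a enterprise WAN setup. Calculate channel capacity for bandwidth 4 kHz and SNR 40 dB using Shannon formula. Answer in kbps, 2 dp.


Given: B = 4 kHz, SNR = 40 dB
SNR linear = 10^(40/10) = 10000
1 + SNR = 10001
log2(10001) = 13.2878566418
C = 4 * 1000 * 13.2878566418 = 53151.4266 bps
C = 53.151427 kbps -> 53.15 kbps (2 dp)

53.15


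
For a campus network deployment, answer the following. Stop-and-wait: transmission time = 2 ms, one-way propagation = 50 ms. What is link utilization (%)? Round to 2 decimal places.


Given: Ttrans = 2 ms, Tprop = 50 ms
RTT = 2 * Tprop = 2 * 50 = 100 ms
U = Ttrans / (Ttrans + RTT)
U = 2 / (2 + 100)
U = 2 / 102 = 0.019608
U% = 1.96%

1.96


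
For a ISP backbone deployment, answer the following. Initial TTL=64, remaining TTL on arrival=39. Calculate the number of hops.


Given: initial TTL = 64, received TTL = 39
Hops = initial TTL - received TTL
Hops = 64 - 39 = 25

25


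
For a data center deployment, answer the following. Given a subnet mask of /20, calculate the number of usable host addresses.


Given: subnet mask /20
Host bits = 32 - 20 = 12
Total addresses = 2^12 = 4096
Usable hosts = 4096 - 2 (network + broadcast) = 4094

4094


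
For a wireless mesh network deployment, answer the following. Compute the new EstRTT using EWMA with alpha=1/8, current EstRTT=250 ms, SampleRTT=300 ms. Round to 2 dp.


Given: EstRTT = 250 ms, SampleRTT = 300 ms, alpha = 1/8
New EstRTT = (1 - alpha) * EstRTT + alpha * SampleRTT
(7/8) * 250 = 218.75
(1/8) * 300 = 37.5
New EstRTT = 218.75 + 37.5 = 256.25 ms -> 256.25 ms (2 dp)

256.25


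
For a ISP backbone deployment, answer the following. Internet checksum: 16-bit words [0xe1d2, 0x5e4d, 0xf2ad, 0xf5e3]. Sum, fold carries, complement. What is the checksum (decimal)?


Given words: [0xe1d2, 0x5e4d, 0xf2ad, 0xf5e3]
Step 1: Sum all words
Raw sum = 57810 + 24141 + 62125 + 62947 = 207023
Step 2: Fold carry: (10415 + 3) = 10418
One's complement = ~10418 & 0xFFFF = 55117

55117


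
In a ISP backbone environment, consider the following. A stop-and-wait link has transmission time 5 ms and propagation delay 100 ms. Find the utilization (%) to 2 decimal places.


Given: Ttrans = 5 ms, Tprop = 100 ms
RTT = 2 * Tprop = 2 * 100 = 200 ms
U = Ttrans / (Ttrans + RTT)
U = 5 / (5 + 200)
U = 5 / 205 = 0.02439
U% = 2.44%

2.44


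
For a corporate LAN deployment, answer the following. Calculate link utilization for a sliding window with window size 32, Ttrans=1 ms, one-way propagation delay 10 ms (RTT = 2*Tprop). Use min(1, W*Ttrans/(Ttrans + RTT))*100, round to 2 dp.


Given: W = 32, Ttrans = 1 ms, RTT = 20 ms (= 2 * Tprop, Tprop = 10 ms)
Cycle time = Ttrans + RTT = 1 + 20 = 21 ms (first packet sent until its ACK returns)
W * Ttrans = 32 * 1 = 32 ms of sending per cycle
W * Ttrans / (Ttrans + RTT) = 32 / 21 = 1.523810
U = min(1, 1.523810) = 1.000000
U% = 100.00%

100.00


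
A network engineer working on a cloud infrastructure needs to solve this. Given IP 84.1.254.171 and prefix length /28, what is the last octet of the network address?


Given: IP = 84.1.254.171, prefix = /28
Subnet mask = 255.255.255.240
Last octet of IP: 171
Last octet of mask: 240
Network last octet = 171 AND 240 = 160

160


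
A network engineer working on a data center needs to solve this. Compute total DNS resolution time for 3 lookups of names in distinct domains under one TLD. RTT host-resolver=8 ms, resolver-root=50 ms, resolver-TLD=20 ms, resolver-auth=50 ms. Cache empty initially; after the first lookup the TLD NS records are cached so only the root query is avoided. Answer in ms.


Lookup 1 (cold cache): local + root + TLD + auth = 8 + 50 + 20 + 50 = 128 ms
Lookups 2..3 (TLD NS cached -> skip root; new domain -> still ask TLD and auth): local + TLD + auth = 8 + 20 + 50 = 78 ms each
Remaining 2 lookups: 2 * 78 = 156 ms
Total = 128 + 156 = 284 ms

284


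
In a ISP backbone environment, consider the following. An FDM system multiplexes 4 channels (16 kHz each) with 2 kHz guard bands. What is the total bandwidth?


Given: 4 channels, 16 kHz each, guard = 2 kHz
Channel bandwidth = 4 * 16 = 64 kHz
Guard bands = 3 gaps * 2 kHz = 6 kHz
Total = 64 + 6 = 70 kHz

70


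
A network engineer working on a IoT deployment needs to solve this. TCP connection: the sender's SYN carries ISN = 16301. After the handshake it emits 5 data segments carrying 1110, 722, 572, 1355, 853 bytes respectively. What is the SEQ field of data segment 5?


The SYN occupies sequence number ISN = 16301, so the first data byte is ISN + 1 = 16302.
SEQ of data segment i = (ISN + 1) + sum of payload sizes of segments 1..i-1.
Segment 1: SEQ = 16302, payload = 1110 bytes
Segment 2: SEQ = 17412, payload = 722 bytes
Segment 3: SEQ = 18134, payload = 572 bytes
Segment 4: SEQ = 18706, payload = 1355 bytes
Segment 5: SEQ = 20061, payload = 853 bytes
SEQ of segment 5 = 16302 + 1110 + 722 + 572 + 1355 = 20061

20061


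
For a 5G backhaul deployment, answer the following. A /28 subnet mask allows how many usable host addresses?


Given: subnet mask /28
Host bits = 32 - 28 = 4
Total addresses = 2^4 = 16
Usable hosts = 16 - 2 (network + broadcast) = 14

14


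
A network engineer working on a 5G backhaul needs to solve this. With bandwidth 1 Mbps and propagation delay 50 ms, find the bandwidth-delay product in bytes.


Given: bandwidth = 1 Mbps, delay = 50 ms
BDP in bits = 1 * 10^6 * 50 / 1000
BDP in bits = 50000
BDP in bytes = 50000 / 8 = 6250

6250


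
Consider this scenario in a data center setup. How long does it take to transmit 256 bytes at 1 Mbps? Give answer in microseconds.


Given: packet = 256 bytes, bandwidth = 1 Mbps
Packet in bits = 256 * 8 = 2048 bits
Bandwidth = 1 * 10^6 = 1000000 bps
Time = 2048 / 1000000 seconds
Time in us = 2048 * 10^6 / 1000000 = 2048

2048


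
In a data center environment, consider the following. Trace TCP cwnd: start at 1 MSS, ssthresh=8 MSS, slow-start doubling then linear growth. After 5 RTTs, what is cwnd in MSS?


RTT 0: cwnd = 1 MSS (initial)
RTT 1: cwnd = 2 MSS (slow start, doubled)
RTT 2: cwnd = 4 MSS (slow start, doubled)
RTT 3: cwnd = 8 MSS (slow start, doubled)
RTT 4: cwnd = 9 MSS (congestion avoidance, +1)
RTT 5: cwnd = 10 MSS (congestion avoidance, +1)

10


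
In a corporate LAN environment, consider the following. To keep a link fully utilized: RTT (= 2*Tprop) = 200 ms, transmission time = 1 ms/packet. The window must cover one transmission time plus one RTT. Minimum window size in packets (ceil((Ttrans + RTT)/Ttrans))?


Given: Ttrans = 1 ms, RTT = 200 ms (= 2 * Tprop, Tprop = 100 ms)
Time until first ACK returns = Ttrans + RTT = 1 + 200 = 201 ms
Need W * Ttrans >= Ttrans + RTT  ->  W >= (Ttrans + RTT) / Ttrans
(Ttrans + RTT) / Ttrans = 201 / 1 = 201
W_min = ceil(201) = 201

201


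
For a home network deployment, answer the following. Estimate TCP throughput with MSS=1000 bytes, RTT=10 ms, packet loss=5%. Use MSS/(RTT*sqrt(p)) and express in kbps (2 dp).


Given: MSS = 1000 bytes, RTT = 10 ms, loss = 5%
RTT in seconds = 10 / 1000 = 0.01
Loss rate = 5% = 0.05
sqrt(loss) = sqrt(0.05) = 0.223606797750
Throughput (bytes/s) = 1000 / (0.01 * 0.223606797750) = 447213.5955
Throughput (kbps) = 447213.5955 * 8 / 1000 = 3577.708764 -> 3577.71 kbps (2 dp)

3577.71


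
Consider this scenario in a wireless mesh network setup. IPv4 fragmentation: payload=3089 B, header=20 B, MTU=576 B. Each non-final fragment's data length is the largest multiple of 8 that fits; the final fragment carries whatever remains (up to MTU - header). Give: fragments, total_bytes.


Max data per non-final fragment = floor((MTU - header)/8)*8 = floor((576 - 20)/8)*8 = floor(556/8)*8 = 552 B
Final fragment needs no 8-byte alignment: it can carry up to MTU - header = 556 B
Non-final fragments needed = ceil((payload - 556) / 552) = ceil(2533/552) = ceil(4.5888) = 5
Number of fragments = 5 + 1 = 6
Fragment sizes (data): 5 * 552 B + 329 B (last, 329 <= 556 OK)
Total bytes sent = payload + n_frags * header = 3089 + 6*20 = 3089 + 120 = 3209 B

6, 3209


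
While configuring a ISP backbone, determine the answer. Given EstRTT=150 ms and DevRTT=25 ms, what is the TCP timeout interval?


Given: EstRTT = 150 ms, DevRTT = 25 ms
Timeout = EstRTT + 4 * DevRTT
4 * DevRTT = 4 * 25 = 100
Timeout = 150 + 100 = 250 ms

250


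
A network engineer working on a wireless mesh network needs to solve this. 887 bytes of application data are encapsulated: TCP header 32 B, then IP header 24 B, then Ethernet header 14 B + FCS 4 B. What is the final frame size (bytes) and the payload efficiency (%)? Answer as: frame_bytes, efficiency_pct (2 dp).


TCP segment = 887 + 32 = 919 B
IP packet = 919 + 24 = 943 B
Ethernet frame = 943 + 14 + 4 = 961 B
Efficiency = app / frame = 887 / 961 = 0.922997 = 92.2997% -> 92.30% (2 dp)

961, 92.30


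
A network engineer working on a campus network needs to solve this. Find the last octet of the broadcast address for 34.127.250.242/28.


Given: IP = 34.127.250.242, prefix = /28
Host bits = 32 - 28 = 4
Network last octet = 242 AND mask = 240
Host part size = 2^4 - 1 = 15
Broadcast last octet = 240 OR 15 = 255

255


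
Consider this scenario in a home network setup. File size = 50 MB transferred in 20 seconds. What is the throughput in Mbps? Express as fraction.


Given: file = 50 MB, time = 20 s
File in Mb = 50 * 8 = 400 Mb
Throughput = 400 / 20 Mbps
Throughput = 20 Mbps

20


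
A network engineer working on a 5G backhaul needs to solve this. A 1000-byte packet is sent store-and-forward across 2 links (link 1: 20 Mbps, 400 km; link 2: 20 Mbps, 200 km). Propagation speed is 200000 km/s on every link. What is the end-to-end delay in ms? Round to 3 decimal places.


Packet = 1000 bytes = 8000 bits. Store-and-forward: sum (t_trans + t_prop) per link.
Link 1: t_trans = 8000/(20*10^6) s = 0.4000 ms; t_prop = 400/200000 s = 2.0000 ms; subtotal = 2.4000 ms
Link 2: t_trans = 8000/(20*10^6) s = 0.4000 ms; t_prop = 200/200000 s = 1.0000 ms; subtotal = 1.4000 ms
End-to-end = 2.4000 + 1.4000 = 3.8000 ms -> 3.800 ms (3 dp)

3.800


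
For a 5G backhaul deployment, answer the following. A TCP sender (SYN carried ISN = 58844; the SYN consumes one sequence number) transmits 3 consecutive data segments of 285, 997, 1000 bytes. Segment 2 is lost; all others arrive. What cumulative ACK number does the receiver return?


SYN uses sequence number 58844; first data byte = ISN + 1 = 58845.
Segment 1: SEQ = 58845, len = 285 B, covers [58845, 59129]
Segment 2: SEQ = 59130, len = 997 B, covers [59130, 60126] [LOST]
Segment 3: SEQ = 60127, len = 1000 B, covers [60127, 61126]
In-order data received: bytes [58845, 59129] (segments 1..1).
Segment 2 missing -> gap begins at byte 59130; later segments buffered out of order.
Cumulative ACK = next expected in-order byte = 58845 + 285 = 59130

59130


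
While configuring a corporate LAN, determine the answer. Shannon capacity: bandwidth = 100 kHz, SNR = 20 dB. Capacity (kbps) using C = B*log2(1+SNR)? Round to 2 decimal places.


Given: B = 100 kHz, SNR = 20 dB
SNR linear = 10^(20/10) = 100
1 + SNR = 101
log2(101) = 6.6582114828
C = 100 * 1000 * 6.6582114828 = 665821.1483 bps
C = 665.821148 kbps -> 665.82 kbps (2 dp)

665.82


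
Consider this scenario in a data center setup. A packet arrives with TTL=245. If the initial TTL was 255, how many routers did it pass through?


Given: initial TTL = 255, received TTL = 245
Hops = initial TTL - received TTL
Hops = 255 - 245 = 10

10


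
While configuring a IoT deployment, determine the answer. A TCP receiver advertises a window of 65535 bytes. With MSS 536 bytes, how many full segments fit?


Given: RWND = 65535 bytes, MSS = 536 bytes
Full segments = floor(RWND / MSS)
Full segments = floor(65535 / 536)
Full segments = floor(122.2668) = 122

122


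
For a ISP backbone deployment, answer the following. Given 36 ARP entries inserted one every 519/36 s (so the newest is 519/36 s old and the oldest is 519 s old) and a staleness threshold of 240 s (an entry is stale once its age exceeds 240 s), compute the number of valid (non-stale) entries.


Ages are k * 519/36 s for k = 1..36 (spacing = 14.4167 s).
Entry k is valid iff k * 519/36 <= 240 iff k <= 36 * 240 / 519 = 16.6474
n_valid = floor(16.6474) = 16
(n_stale = 36 - 16 = 20)

16


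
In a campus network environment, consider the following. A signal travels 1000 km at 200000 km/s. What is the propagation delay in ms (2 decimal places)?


Given: distance = 1000 km, speed = 200000 km/s
Delay = distance / speed = 1000 / 200000 seconds
Delay in ms = 1000 * 1000 / 200000
Delay = 5.0000 ms
Rounded to 2 dp = 5.00 ms

5.00


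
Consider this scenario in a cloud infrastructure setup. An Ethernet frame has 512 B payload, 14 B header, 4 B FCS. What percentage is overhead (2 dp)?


Given: payload = 512 B, header = 14 B, trailer = 4 B
Overhead bytes = header + trailer = 14 + 4 = 18
Total frame = payload + overhead = 512 + 18 = 530
Overhead % = 18 / 530 * 100 = 3.3962% -> 3.40% (2 dp)

3.40


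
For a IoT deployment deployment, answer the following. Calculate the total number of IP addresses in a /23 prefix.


Given: CIDR prefix /23
Host bits = 32 - 23 = 9
Total addresses = 2^9 = 512

512


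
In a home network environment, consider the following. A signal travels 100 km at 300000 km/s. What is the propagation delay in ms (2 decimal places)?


Given: distance = 100 km, speed = 300000 km/s
Delay = distance / speed = 100 / 300000 seconds
Delay in ms = 100 * 1000 / 300000
Delay = 0.3333 ms
Rounded to 2 dp = 0.33 ms

0.33


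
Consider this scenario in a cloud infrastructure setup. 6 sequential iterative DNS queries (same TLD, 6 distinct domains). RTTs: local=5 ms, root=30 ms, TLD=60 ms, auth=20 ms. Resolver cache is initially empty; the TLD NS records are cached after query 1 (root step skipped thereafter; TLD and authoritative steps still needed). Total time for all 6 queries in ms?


Lookup 1 (cold cache): local + root + TLD + auth = 5 + 30 + 60 + 20 = 115 ms
Lookups 2..6 (TLD NS cached -> skip root; new domain -> still ask TLD and auth): local + TLD + auth = 5 + 60 + 20 = 85 ms each
Remaining 5 lookups: 5 * 85 = 425 ms
Total = 115 + 425 = 540 ms

540


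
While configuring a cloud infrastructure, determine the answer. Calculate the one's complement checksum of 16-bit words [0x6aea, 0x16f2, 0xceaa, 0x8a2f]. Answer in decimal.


Given words: [0x6aea, 0x16f2, 0xceaa, 0x8a2f]
Step 1: Sum all words
Raw sum = 27370 + 5874 + 52906 + 35375 = 121525
Step 2: Fold carry: (55989 + 1) = 55990
One's complement = ~55990 & 0xFFFF = 9545

9545


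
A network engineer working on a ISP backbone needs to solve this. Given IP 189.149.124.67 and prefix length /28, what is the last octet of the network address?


Given: IP = 189.149.124.67, prefix = /28
Subnet mask = 255.255.255.240
Last octet of IP: 67
Last octet of mask: 240
Network last octet = 67 AND 240 = 64

64


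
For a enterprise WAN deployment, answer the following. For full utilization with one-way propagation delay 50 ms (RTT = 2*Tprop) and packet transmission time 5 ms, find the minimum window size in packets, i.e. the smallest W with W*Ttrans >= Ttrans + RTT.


Given: Ttrans = 5 ms, RTT = 100 ms (= 2 * Tprop, Tprop = 50 ms)
Time until first ACK returns = Ttrans + RTT = 5 + 100 = 105 ms
Need W * Ttrans >= Ttrans + RTT  ->  W >= (Ttrans + RTT) / Ttrans
(Ttrans + RTT) / Ttrans = 105 / 5 = 21
W_min = ceil(21) = 21

21


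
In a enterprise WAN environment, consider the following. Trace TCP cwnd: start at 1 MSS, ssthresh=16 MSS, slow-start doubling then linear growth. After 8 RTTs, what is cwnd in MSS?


RTT 0: cwnd = 1 MSS (initial)
RTT 1: cwnd = 2 MSS (slow start, doubled)
RTT 2: cwnd = 4 MSS (slow start, doubled)
RTT 3: cwnd = 8 MSS (slow start, doubled)
RTT 4: cwnd = 16 MSS (slow start, doubled)
RTT 5: cwnd = 17 MSS (congestion avoidance, +1)
RTT 6: cwnd = 18 MSS (congestion avoidance, +1)
RTT 7: cwnd = 19 MSS (congestion avoidance, +1)
RTT 8: cwnd = 20 MSS (congestion avoidance, +1)

20


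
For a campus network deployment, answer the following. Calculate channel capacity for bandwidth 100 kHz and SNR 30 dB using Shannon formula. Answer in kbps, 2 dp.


Given: B = 100 kHz, SNR = 30 dB
SNR linear = 10^(30/10) = 1000
1 + SNR = 1001
log2(1001) = 9.9672262588
C = 100 * 1000 * 9.9672262588 = 996722.6259 bps
C = 996.722626 kbps -> 996.72 kbps (2 dp)

996.72


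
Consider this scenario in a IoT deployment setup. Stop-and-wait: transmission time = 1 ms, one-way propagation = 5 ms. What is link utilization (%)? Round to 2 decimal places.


Given: Ttrans = 1 ms, Tprop = 5 ms
RTT = 2 * Tprop = 2 * 5 = 10 ms
U = Ttrans / (Ttrans + RTT)
U = 1 / (1 + 10)
U = 1 / 11 = 0.090909
U% = 9.09%

9.09


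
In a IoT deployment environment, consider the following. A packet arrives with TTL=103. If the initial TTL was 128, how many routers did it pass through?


Given: initial TTL = 128, received TTL = 103
Hops = initial TTL - received TTL
Hops = 128 - 103 = 25

25


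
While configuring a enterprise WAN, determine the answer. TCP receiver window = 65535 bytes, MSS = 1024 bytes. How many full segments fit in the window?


Given: RWND = 65535 bytes, MSS = 1024 bytes
Full segments = floor(RWND / MSS)
Full segments = floor(65535 / 1024)
Full segments = floor(63.999) = 63

63


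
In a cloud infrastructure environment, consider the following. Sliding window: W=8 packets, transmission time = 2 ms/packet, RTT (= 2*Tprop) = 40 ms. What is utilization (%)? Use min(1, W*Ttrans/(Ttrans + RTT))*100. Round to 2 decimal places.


Given: W = 8, Ttrans = 2 ms, RTT = 40 ms (= 2 * Tprop, Tprop = 20 ms)
Cycle time = Ttrans + RTT = 2 + 40 = 42 ms (first packet sent until its ACK returns)
W * Ttrans = 8 * 2 = 16 ms of sending per cycle
W * Ttrans / (Ttrans + RTT) = 16 / 42 = 0.380952
U = min(1, 0.380952) = 0.380952
U% = 38.10%

38.10


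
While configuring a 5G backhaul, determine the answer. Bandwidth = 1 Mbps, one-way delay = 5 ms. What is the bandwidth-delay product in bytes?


Given: bandwidth = 1 Mbps, delay = 5 ms
BDP in bits = 1 * 10^6 * 5 / 1000
BDP in bits = 5000
BDP in bytes = 5000 / 8 = 625

625


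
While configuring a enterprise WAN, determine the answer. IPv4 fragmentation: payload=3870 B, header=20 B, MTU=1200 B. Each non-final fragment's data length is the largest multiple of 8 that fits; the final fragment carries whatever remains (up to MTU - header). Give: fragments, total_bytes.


Max data per non-final fragment = floor((MTU - header)/8)*8 = floor((1200 - 20)/8)*8 = floor(1180/8)*8 = 1176 B
Final fragment needs no 8-byte alignment: it can carry up to MTU - header = 1180 B
Non-final fragments needed = ceil((payload - 1180) / 1176) = ceil(2690/1176) = ceil(2.2874) = 3
Number of fragments = 3 + 1 = 4
Fragment sizes (data): 3 * 1176 B + 342 B (last, 342 <= 1180 OK)
Total bytes sent = payload + n_frags * header = 3870 + 4*20 = 3870 + 80 = 3950 B

4, 3950


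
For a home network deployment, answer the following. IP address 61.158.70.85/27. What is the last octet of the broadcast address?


Given: IP = 61.158.70.85, prefix = /27
Host bits = 32 - 27 = 5
Network last octet = 85 AND mask = 64
Host part size = 2^5 - 1 = 31
Broadcast last octet = 64 OR 31 = 95

95


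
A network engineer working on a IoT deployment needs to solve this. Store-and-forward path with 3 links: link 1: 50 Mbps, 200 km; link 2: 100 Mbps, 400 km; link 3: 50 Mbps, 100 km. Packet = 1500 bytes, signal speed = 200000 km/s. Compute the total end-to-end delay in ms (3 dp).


Packet = 1500 bytes = 12000 bits. Store-and-forward: sum (t_trans + t_prop) per link.
Link 1: t_trans = 12000/(50*10^6) s = 0.2400 ms; t_prop = 200/200000 s = 1.0000 ms; subtotal = 1.2400 ms
Link 2: t_trans = 12000/(100*10^6) s = 0.1200 ms; t_prop = 400/200000 s = 2.0000 ms; subtotal = 2.1200 ms
Link 3: t_trans = 12000/(50*10^6) s = 0.2400 ms; t_prop = 100/200000 s = 0.5000 ms; subtotal = 0.7400 ms
End-to-end = 1.2400 + 2.1200 + 0.7400 = 4.1000 ms -> 4.100 ms (3 dp)

4.100


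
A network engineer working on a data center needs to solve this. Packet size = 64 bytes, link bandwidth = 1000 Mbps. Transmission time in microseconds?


Given: packet = 64 bytes, bandwidth = 1000 Mbps
Packet in bits = 64 * 8 = 512 bits
Bandwidth = 1000 * 10^6 = 1000000000 bps
Time = 512 / 1000000000 seconds
Time in us = 512 * 10^6 / 1000000000 = 0.512

0.512


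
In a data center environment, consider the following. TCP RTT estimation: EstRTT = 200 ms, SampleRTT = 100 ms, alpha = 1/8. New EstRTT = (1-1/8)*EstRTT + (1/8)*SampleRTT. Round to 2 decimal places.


Given: EstRTT = 200 ms, SampleRTT = 100 ms, alpha = 1/8
New EstRTT = (1 - alpha) * EstRTT + alpha * SampleRTT
(7/8) * 200 = 175
(1/8) * 100 = 12.5
New EstRTT = 175 + 12.5 = 187.5 ms -> 187.50 ms (2 dp)

187.50


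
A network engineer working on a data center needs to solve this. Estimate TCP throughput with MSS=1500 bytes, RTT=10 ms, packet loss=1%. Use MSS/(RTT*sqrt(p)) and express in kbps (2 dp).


Given: MSS = 1500 bytes, RTT = 10 ms, loss = 1%
RTT in seconds = 10 / 1000 = 0.01
Loss rate = 1% = 0.01
sqrt(loss) = sqrt(0.01) = 0.1
Throughput (bytes/s) = 1500 / (0.01 * 0.1) = 1500000.0000
Throughput (kbps) = 1500000.0000 * 8 / 1000 = 12000.000000 -> 12000.00 kbps (2 dp)

12000.00


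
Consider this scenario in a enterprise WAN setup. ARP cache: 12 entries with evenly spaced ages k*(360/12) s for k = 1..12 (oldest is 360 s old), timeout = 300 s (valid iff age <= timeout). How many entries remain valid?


Ages are k * 360/12 s for k = 1..12 (spacing = 30.0000 s).
Entry k is valid iff k * 360/12 <= 300 iff k <= 12 * 300 / 360 = 10.0000
n_valid = floor(10.0000) = 10
(n_stale = 12 - 10 = 2)

10


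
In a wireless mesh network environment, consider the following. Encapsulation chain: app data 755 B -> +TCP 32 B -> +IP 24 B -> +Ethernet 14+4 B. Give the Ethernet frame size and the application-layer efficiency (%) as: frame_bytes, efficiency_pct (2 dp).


TCP segment = 755 + 32 = 787 B
IP packet = 787 + 24 = 811 B
Ethernet frame = 811 + 14 + 4 = 829 B
Efficiency = app / frame = 755 / 829 = 0.910736 = 91.0736% -> 91.07% (2 dp)

829, 91.07


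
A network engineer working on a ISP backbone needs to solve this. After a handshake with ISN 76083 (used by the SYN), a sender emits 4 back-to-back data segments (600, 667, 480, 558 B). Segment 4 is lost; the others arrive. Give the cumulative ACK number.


SYN uses sequence number 76083; first data byte = ISN + 1 = 76084.
Segment 1: SEQ = 76084, len = 600 B, covers [76084, 76683]
Segment 2: SEQ = 76684, len = 667 B, covers [76684, 77350]
Segment 3: SEQ = 77351, len = 480 B, covers [77351, 77830]
Segment 4: SEQ = 77831, len = 558 B, covers [77831, 78388] [LOST]
In-order data received: bytes [76084, 77830] (segments 1..3).
Segment 4 missing -> gap begins at byte 77831.
Cumulative ACK = next expected in-order byte = 76084 + 600 + 667 + 480 = 77831

77831


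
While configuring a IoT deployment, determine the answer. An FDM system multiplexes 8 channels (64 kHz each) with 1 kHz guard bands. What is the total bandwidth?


Given: 8 channels, 64 kHz each, guard = 1 kHz
Channel bandwidth = 8 * 64 = 512 kHz
Guard bands = 7 gaps * 1 kHz = 7 kHz
Total = 512 + 7 = 519 kHz

519


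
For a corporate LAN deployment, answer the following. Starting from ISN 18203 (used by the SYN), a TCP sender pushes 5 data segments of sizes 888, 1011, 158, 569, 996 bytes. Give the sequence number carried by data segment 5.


The SYN occupies sequence number ISN = 18203, so the first data byte is ISN + 1 = 18204.
SEQ of data segment i = (ISN + 1) + sum of payload sizes of segments 1..i-1.
Segment 1: SEQ = 18204, payload = 888 bytes
Segment 2: SEQ = 19092, payload = 1011 bytes
Segment 3: SEQ = 20103, payload = 158 bytes
Segment 4: SEQ = 20261, payload = 569 bytes
Segment 5: SEQ = 20830, payload = 996 bytes
SEQ of segment 5 = 18204 + 888 + 1011 + 158 + 569 = 20830

20830


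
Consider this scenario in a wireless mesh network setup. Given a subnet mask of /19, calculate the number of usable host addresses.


Given: subnet mask /19
Host bits = 32 - 19 = 13
Total addresses = 2^13 = 8192
Usable hosts = 8192 - 2 (network + broadcast) = 8190

8190


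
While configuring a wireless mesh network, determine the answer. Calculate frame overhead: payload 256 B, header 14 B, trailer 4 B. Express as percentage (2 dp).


Given: payload = 256 B, header = 14 B, trailer = 4 B
Overhead bytes = header + trailer = 14 + 4 = 18
Total frame = payload + overhead = 256 + 18 = 274
Overhead % = 18 / 274 * 100 = 6.5693% -> 6.57% (2 dp)

6.57


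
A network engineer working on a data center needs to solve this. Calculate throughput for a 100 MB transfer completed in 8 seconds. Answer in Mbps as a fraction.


Given: file = 100 MB, time = 8 s
File in Mb = 100 * 8 = 800 Mb
Throughput = 800 / 8 Mbps
Throughput = 100 Mbps

100


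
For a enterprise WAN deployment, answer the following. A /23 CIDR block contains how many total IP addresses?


Given: CIDR prefix /23
Host bits = 32 - 23 = 9
Total addresses = 2^9 = 512

512


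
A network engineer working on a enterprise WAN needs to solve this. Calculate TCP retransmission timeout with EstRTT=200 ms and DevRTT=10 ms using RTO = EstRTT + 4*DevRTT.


Given: EstRTT = 200 ms, DevRTT = 10 ms
Timeout = EstRTT + 4 * DevRTT
4 * DevRTT = 4 * 10 = 40
Timeout = 200 + 40 = 240 ms

240


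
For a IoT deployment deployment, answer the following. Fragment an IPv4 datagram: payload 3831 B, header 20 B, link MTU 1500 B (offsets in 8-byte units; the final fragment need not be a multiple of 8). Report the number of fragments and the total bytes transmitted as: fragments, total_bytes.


Max data per non-final fragment = floor((MTU - header)/8)*8 = floor((1500 - 20)/8)*8 = floor(1480/8)*8 = 1480 B
Final fragment needs no 8-byte alignment: it can carry up to MTU - header = 1480 B
Non-final fragments needed = ceil((payload - 1480) / 1480) = ceil(2351/1480) = ceil(1.5885) = 2
Number of fragments = 2 + 1 = 3
Fragment sizes (data): 2 * 1480 B + 871 B (last, 871 <= 1480 OK)
Total bytes sent = payload + n_frags * header = 3831 + 3*20 = 3831 + 60 = 3891 B

3, 3891


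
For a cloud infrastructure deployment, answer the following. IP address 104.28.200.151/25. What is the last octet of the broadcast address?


Given: IP = 104.28.200.151, prefix = /25
Host bits = 32 - 25 = 7
Network last octet = 151 AND mask = 128
Host part size = 2^7 - 1 = 127
Broadcast last octet = 128 OR 127 = 255

255


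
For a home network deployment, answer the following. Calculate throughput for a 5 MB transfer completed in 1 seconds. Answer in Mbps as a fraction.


Given: file = 5 MB, time = 1 s
File in Mb = 5 * 8 = 40 Mb
Throughput = 40 / 1 Mbps
Throughput = 40 Mbps

40


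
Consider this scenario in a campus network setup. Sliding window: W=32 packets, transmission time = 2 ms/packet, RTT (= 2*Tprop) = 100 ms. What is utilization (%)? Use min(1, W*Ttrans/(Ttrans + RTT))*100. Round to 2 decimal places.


Given: W = 32, Ttrans = 2 ms, RTT = 100 ms (= 2 * Tprop, Tprop = 50 ms)
Cycle time = Ttrans + RTT = 2 + 100 = 102 ms (first packet sent until its ACK returns)
W * Ttrans = 32 * 2 = 64 ms of sending per cycle
W * Ttrans / (Ttrans + RTT) = 64 / 102 = 0.627451
U = min(1, 0.627451) = 0.627451
U% = 62.75%

62.75


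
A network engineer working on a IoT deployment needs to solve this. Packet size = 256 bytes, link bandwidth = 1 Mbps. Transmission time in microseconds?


Given: packet = 256 bytes, bandwidth = 1 Mbps
Packet in bits = 256 * 8 = 2048 bits
Bandwidth = 1 * 10^6 = 1000000 bps
Time = 2048 / 1000000 seconds
Time in us = 2048 * 10^6 / 1000000 = 2048

2048


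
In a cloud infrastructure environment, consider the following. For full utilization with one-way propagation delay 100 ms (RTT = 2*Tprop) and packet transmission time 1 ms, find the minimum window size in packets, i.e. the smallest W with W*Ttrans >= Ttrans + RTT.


Given: Ttrans = 1 ms, RTT = 200 ms (= 2 * Tprop, Tprop = 100 ms)
Time until first ACK returns = Ttrans + RTT = 1 + 200 = 201 ms
Need W * Ttrans >= Ttrans + RTT  ->  W >= (Ttrans + RTT) / Ttrans
(Ttrans + RTT) / Ttrans = 201 / 1 = 201
W_min = ceil(201) = 201

201


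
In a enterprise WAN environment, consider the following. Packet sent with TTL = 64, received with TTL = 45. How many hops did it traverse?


Given: initial TTL = 64, received TTL = 45
Hops = initial TTL - received TTL
Hops = 64 - 45 = 19

19


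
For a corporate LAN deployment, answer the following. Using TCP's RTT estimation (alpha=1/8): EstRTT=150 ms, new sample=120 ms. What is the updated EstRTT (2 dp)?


Given: EstRTT = 150 ms, SampleRTT = 120 ms, alpha = 1/8
New EstRTT = (1 - alpha) * EstRTT + alpha * SampleRTT
(7/8) * 150 = 131.25
(1/8) * 120 = 15
New EstRTT = 131.25 + 15 = 146.25 ms -> 146.25 ms (2 dp)

146.25


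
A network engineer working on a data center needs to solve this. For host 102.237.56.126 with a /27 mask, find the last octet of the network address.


Given: IP = 102.237.56.126, prefix = /27
Subnet mask = 255.255.255.224
Last octet of IP: 126
Last octet of mask: 224
Network last octet = 126 AND 224 = 96

96


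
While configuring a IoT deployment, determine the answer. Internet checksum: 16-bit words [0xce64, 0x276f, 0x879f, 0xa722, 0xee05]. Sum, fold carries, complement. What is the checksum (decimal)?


Given words: [0xce64, 0x276f, 0x879f, 0xa722, 0xee05]
Step 1: Sum all words
Raw sum = 52836 + 10095 + 34719 + 42786 + 60933 = 201369
Step 2: Fold carry: (4761 + 3) = 4764
One's complement = ~4764 & 0xFFFF = 60771

60771


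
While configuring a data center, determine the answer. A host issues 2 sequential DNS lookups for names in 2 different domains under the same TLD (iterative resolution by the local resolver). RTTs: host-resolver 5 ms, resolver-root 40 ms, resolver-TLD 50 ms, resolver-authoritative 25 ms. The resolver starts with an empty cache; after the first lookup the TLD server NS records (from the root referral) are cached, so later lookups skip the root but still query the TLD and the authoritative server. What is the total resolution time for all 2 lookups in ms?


Lookup 1 (cold cache): local + root + TLD + auth = 5 + 40 + 50 + 25 = 120 ms
Lookups 2..2 (TLD NS cached -> skip root; new domain -> still ask TLD and auth): local + TLD + auth = 5 + 50 + 25 = 80 ms each
Remaining 1 lookups: 1 * 80 = 80 ms
Total = 120 + 80 = 200 ms

200


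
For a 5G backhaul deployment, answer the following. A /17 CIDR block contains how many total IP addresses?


Given: CIDR prefix /17
Host bits = 32 - 17 = 15
Total addresses = 2^15 = 32768

32768


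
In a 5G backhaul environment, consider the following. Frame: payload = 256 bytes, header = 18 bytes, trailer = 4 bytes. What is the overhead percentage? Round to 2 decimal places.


Given: payload = 256 B, header = 18 B, trailer = 4 B
Overhead bytes = header + trailer = 18 + 4 = 22
Total frame = payload + overhead = 256 + 22 = 278
Overhead % = 22 / 278 * 100 = 7.9137% -> 7.91% (2 dp)

7.91


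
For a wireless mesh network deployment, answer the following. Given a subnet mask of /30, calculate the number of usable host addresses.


Given: subnet mask /30
Host bits = 32 - 30 = 2
Total addresses = 2^2 = 4
Usable hosts = 4 - 2 (network + broadcast) = 2

2


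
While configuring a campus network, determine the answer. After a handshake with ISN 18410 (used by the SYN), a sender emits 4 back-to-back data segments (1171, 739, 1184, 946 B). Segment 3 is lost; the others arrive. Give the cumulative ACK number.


SYN uses sequence number 18410; first data byte = ISN + 1 = 18411.
Segment 1: SEQ = 18411, len = 1171 B, covers [18411, 19581]
Segment 2: SEQ = 19582, len = 739 B, covers [19582, 20320]
Segment 3: SEQ = 20321, len = 1184 B, covers [20321, 21504] [LOST]
Segment 4: SEQ = 21505, len = 946 B, covers [21505, 22450]
In-order data received: bytes [18411, 20320] (segments 1..2).
Segment 3 missing -> gap begins at byte 20321; later segments buffered out of order.
Cumulative ACK = next expected in-order byte = 18411 + 1171 + 739 = 20321

20321
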